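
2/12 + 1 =7/6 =1.17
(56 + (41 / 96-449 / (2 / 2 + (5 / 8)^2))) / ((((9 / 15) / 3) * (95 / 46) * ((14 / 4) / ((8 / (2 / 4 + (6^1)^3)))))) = -104720978 / 15376263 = -6.81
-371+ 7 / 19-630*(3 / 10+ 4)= -58513 / 19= -3079.63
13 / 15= 0.87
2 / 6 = 1 / 3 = 0.33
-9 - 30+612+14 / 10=2872 / 5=574.40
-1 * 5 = -5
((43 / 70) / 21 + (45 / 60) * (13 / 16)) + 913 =42977561 / 47040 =913.64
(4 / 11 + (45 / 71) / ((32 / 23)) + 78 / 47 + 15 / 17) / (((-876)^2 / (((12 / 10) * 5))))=67116679 / 2553905088768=0.00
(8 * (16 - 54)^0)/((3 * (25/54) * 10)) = 72/125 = 0.58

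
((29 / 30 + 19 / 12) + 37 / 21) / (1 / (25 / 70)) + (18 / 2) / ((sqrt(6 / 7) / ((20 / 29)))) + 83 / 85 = 251543 / 99960 + 30 * sqrt(42) / 29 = 9.22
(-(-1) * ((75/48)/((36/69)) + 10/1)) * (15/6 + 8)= 17465/128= 136.45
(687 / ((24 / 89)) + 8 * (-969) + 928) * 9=-38487.38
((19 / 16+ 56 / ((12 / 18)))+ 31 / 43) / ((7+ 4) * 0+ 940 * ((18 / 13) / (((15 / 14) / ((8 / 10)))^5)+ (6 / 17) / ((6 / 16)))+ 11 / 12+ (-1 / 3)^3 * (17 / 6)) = 2066481650390625 / 28566508480476788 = 0.07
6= 6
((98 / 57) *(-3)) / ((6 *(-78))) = 49 / 4446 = 0.01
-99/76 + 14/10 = 37/380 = 0.10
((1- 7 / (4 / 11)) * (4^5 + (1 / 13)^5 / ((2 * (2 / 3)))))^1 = -111019577563 / 5940688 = -18688.00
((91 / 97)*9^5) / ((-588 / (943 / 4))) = -241293897 / 10864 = -22210.41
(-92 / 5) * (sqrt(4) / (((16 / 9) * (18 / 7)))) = -161 / 20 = -8.05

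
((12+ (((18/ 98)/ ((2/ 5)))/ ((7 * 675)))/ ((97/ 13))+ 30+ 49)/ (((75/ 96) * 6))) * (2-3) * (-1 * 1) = 726638744/ 37429875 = 19.41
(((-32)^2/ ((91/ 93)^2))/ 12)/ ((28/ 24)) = 4428288/ 57967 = 76.39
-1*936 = -936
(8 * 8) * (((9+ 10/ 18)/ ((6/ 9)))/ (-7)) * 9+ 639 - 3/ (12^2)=-181591/ 336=-540.45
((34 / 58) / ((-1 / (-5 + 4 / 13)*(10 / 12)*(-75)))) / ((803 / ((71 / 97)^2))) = -10455034 / 356049497375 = -0.00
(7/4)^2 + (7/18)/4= 3.16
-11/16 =-0.69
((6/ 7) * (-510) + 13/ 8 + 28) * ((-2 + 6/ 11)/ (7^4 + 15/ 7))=22821/ 92521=0.25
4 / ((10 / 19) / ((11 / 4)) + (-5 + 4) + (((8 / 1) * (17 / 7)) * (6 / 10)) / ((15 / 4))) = 146300 / 84121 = 1.74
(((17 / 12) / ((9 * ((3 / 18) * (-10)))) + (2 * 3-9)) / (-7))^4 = 96254442001 / 2520473760000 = 0.04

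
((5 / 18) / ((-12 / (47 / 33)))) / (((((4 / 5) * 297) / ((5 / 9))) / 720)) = -29375 / 529254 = -0.06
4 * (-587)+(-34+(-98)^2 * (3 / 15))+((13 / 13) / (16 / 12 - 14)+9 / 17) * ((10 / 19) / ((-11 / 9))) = -461.39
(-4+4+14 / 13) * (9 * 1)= 9.69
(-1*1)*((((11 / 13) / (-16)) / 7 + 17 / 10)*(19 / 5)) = -234099 / 36400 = -6.43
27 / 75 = 9 / 25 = 0.36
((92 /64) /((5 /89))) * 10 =2047 /8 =255.88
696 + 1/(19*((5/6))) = 66126/95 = 696.06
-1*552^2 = -304704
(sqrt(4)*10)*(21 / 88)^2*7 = 15435 / 1936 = 7.97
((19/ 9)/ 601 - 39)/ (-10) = 105466/ 27045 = 3.90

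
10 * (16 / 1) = 160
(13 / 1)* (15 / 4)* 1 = 195 / 4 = 48.75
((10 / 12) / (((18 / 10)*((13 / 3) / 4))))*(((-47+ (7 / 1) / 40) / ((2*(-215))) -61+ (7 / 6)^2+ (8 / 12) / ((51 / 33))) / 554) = -0.05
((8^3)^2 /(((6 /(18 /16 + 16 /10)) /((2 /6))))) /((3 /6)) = 3571712 /45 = 79371.38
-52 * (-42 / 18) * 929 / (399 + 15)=169078 / 621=272.27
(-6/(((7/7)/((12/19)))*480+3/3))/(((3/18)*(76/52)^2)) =-6084/274721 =-0.02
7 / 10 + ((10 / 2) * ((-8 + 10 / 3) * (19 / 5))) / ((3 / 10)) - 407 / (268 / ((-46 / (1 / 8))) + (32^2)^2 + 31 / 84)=-26880001403633 / 91163166210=-294.86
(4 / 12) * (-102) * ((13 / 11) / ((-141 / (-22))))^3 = -597584 / 2803221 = -0.21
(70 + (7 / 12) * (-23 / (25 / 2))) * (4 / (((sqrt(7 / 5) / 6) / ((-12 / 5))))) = -70896 * sqrt(35) / 125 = -3355.41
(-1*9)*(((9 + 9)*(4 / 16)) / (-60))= 27 / 40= 0.68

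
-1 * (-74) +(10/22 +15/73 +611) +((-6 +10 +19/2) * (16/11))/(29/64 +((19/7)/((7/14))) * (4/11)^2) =35803134619/50970425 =702.43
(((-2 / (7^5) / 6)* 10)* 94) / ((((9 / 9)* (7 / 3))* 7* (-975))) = 188 / 160590885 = 0.00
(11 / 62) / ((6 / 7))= 0.21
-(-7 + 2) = 5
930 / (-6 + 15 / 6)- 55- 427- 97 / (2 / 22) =-12703 / 7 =-1814.71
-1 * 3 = -3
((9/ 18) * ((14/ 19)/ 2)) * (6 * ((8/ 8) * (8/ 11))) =168/ 209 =0.80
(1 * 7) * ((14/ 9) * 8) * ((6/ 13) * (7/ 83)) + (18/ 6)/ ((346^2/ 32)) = 3.39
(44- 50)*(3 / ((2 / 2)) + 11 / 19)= -408 / 19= -21.47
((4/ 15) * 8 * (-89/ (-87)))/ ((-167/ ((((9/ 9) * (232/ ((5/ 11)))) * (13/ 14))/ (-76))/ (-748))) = -304633472/ 4997475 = -60.96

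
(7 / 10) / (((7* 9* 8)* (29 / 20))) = 1 / 1044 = 0.00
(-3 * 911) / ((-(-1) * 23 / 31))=-84723 / 23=-3683.61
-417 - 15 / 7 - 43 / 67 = -196879 / 469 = -419.78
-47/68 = -0.69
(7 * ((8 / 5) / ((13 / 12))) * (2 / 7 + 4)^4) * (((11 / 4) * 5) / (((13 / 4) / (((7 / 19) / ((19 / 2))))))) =1710720000 / 2989441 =572.25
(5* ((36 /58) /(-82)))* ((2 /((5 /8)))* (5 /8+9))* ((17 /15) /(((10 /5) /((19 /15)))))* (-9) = 223839 /29725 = 7.53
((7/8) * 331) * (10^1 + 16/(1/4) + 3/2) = 349867/16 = 21866.69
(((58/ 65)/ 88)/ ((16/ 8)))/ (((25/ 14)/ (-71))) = -14413/ 71500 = -0.20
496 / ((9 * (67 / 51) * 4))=2108 / 201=10.49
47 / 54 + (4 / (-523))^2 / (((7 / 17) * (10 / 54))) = 450351781 / 516969810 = 0.87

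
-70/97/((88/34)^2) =-10115/93896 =-0.11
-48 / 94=-24 / 47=-0.51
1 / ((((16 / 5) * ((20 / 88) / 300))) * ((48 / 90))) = 12375 / 16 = 773.44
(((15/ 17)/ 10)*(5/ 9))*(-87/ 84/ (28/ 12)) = -145/ 6664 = -0.02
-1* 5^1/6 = -5/6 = -0.83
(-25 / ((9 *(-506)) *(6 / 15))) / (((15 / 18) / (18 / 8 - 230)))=-22775 / 6072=-3.75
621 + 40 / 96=7457 / 12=621.42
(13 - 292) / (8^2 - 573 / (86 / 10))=11997 / 113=106.17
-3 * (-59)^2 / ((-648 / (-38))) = -66139 / 108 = -612.40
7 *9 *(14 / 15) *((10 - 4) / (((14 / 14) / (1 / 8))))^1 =441 / 10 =44.10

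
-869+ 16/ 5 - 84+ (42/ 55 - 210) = -63747/ 55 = -1159.04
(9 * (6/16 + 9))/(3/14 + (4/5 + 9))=23625/2804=8.43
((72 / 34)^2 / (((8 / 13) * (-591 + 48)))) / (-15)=234 / 261545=0.00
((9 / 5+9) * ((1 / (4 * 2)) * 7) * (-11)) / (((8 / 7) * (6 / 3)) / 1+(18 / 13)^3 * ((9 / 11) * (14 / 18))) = -351702351 / 13448800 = -26.15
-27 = -27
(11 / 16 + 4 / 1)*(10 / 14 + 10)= 5625 / 112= 50.22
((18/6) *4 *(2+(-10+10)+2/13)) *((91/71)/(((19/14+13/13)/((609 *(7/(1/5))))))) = 233953440/781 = 299556.26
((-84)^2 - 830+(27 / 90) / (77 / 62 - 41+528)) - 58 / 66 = 31092709364 / 4994715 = 6225.12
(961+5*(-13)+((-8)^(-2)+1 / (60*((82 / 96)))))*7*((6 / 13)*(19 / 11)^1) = 5000.25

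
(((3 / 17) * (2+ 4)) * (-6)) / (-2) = 54 / 17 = 3.18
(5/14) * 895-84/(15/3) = 21199/70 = 302.84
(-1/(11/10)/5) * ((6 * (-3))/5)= 36/55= 0.65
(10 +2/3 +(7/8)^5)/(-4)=-1098997/393216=-2.79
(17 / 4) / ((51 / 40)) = 10 / 3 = 3.33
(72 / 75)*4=3.84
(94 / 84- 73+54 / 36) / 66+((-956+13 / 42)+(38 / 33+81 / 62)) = -20501203 / 21483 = -954.30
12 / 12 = 1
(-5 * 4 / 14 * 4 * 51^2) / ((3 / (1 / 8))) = -4335 / 7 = -619.29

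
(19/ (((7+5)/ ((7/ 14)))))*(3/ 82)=19/ 656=0.03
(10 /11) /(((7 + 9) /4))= 5 /22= 0.23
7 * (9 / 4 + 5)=203 / 4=50.75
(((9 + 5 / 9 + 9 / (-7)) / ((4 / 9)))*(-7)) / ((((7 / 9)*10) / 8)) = -4689 / 35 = -133.97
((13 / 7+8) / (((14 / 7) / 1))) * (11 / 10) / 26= 759 / 3640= 0.21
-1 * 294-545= -839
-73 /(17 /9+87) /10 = -657 /8000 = -0.08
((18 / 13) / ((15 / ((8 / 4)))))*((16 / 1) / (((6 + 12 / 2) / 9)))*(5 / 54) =8 / 39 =0.21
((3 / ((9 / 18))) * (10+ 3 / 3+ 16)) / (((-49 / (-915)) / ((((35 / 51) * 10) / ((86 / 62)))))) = 76585500 / 5117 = 14966.88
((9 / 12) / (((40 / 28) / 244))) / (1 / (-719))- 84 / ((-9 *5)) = -2763061 / 30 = -92102.03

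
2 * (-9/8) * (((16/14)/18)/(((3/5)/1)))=-5/21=-0.24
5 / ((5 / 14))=14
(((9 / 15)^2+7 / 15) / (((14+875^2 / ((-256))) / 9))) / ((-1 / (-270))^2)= -182.21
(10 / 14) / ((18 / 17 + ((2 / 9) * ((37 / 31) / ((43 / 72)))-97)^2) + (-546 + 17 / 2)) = 302071130 / 3715848840781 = 0.00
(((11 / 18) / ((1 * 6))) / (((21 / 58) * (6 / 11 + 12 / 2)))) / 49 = 3509 / 4000752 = 0.00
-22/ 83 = -0.27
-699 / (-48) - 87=-1159 / 16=-72.44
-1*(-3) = 3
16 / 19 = 0.84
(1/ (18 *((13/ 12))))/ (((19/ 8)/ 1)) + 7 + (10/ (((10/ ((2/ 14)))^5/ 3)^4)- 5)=1195288149138227774980000000000000060021/ 591260693265304927410000000000000000000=2.02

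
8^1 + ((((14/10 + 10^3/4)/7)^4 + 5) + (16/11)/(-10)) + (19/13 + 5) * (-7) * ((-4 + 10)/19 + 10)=6781289533002142/4077198125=1663222.96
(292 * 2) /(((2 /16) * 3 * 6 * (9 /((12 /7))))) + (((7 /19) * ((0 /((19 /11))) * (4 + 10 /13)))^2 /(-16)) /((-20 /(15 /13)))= 9344 /189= 49.44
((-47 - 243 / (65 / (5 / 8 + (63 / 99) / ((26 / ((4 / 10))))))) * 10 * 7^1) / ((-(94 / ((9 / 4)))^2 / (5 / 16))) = 10408381011 / 16820350976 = 0.62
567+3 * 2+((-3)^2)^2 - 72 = 582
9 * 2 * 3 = 54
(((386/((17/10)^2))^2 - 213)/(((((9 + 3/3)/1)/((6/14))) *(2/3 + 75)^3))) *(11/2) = 1311703494057/136773289694020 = 0.01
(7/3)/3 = 7/9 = 0.78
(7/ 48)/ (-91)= -1/ 624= -0.00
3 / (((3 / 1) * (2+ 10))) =1 / 12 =0.08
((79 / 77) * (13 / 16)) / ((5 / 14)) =1027 / 440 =2.33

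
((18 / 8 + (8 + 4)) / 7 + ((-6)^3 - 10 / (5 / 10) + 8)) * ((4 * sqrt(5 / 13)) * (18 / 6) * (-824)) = 15640344 * sqrt(65) / 91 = 1385675.65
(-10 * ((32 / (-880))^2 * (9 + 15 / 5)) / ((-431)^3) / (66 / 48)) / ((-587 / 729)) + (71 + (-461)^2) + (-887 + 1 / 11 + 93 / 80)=211706.25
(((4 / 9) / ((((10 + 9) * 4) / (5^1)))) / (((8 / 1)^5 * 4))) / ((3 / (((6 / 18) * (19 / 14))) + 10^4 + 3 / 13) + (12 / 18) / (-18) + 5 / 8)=0.00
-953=-953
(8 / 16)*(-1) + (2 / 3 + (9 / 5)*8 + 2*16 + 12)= 1757 / 30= 58.57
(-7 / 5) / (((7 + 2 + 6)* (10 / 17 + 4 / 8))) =-238 / 2775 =-0.09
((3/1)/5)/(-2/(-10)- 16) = -3/79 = -0.04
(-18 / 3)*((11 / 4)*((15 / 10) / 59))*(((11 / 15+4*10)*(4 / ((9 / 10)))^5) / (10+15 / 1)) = -1376460800 / 1161297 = -1185.28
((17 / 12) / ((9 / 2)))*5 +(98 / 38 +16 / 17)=88853 / 17442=5.09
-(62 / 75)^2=-0.68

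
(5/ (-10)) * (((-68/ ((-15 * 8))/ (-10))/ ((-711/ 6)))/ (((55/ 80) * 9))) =-68/ 1759725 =-0.00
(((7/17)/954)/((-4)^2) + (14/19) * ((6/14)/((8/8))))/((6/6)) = 1557061/4930272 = 0.32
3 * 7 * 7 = 147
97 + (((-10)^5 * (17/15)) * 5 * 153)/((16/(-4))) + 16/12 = 65025295/3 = 21675098.33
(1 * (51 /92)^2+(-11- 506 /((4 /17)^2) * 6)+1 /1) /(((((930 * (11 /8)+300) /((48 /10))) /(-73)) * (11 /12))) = 162665755752 /12248995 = 13279.93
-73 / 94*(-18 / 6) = 219 / 94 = 2.33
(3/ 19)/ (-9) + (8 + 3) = 626/ 57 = 10.98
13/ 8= 1.62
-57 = -57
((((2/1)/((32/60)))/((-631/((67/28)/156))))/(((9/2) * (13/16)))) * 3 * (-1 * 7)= 335/639834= 0.00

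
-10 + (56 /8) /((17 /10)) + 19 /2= 123 /34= 3.62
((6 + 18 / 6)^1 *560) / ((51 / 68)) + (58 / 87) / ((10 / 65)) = 20173 / 3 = 6724.33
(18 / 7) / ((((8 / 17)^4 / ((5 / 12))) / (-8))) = -1252815 / 7168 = -174.78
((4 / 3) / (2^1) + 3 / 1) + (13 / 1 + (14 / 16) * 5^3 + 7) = 3193 / 24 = 133.04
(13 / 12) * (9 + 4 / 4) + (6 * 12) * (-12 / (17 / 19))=-97391 / 102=-954.81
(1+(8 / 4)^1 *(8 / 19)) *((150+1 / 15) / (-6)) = -46.07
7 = 7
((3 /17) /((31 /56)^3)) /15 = 175616 /2532235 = 0.07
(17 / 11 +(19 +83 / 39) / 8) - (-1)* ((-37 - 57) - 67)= -67273 / 429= -156.81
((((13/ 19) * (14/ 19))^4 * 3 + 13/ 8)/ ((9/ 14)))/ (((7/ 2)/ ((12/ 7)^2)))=1976952836456/ 832194589009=2.38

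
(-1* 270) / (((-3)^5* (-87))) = -10 / 783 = -0.01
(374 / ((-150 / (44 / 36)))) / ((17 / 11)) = -1331 / 675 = -1.97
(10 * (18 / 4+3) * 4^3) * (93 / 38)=223200 / 19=11747.37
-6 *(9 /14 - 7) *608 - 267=160467 /7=22923.86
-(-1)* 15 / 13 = 15 / 13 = 1.15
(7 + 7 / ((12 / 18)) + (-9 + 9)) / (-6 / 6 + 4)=35 / 6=5.83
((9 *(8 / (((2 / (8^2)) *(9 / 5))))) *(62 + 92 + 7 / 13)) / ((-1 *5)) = -514304 / 13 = -39561.85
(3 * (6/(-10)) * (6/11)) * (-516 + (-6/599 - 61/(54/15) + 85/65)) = 223556403/428285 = 521.98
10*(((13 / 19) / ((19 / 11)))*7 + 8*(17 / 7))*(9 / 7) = 5049270 / 17689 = 285.45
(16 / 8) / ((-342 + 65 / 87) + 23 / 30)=-580 / 98741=-0.01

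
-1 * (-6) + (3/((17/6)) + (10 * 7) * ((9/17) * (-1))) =-30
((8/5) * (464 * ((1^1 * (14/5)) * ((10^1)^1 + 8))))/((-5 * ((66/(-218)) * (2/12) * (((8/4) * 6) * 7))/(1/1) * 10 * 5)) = 1213824/34375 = 35.31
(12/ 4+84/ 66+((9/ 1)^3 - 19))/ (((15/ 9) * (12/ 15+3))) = 23571/ 209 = 112.78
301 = 301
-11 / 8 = -1.38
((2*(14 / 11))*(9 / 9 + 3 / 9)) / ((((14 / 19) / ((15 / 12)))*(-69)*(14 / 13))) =-1235 / 15939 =-0.08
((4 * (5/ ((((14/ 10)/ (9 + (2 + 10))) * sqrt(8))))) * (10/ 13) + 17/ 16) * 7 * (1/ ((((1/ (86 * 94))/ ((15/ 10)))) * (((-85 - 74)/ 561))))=-11904700500 * sqrt(2)/ 689 - 134919939/ 424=-24753314.66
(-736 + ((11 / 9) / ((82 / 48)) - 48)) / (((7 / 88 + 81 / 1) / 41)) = -8478272 / 21405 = -396.09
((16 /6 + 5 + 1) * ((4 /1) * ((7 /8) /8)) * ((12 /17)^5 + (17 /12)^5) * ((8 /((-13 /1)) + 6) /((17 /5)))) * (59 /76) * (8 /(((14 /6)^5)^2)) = 248258448346806675 /5414537945634019328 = 0.05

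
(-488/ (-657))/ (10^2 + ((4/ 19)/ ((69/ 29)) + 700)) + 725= 41635462789/ 57428151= 725.00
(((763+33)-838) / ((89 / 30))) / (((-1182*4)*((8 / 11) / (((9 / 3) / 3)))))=1155 / 280528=0.00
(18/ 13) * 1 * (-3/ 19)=-54/ 247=-0.22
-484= -484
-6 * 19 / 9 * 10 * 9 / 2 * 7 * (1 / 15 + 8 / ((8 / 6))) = -24206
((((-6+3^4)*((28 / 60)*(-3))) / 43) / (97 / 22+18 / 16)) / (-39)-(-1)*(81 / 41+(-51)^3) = -1480568989850 / 11161553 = -132649.01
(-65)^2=4225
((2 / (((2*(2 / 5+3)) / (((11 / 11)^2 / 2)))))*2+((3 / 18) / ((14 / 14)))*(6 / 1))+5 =107 / 17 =6.29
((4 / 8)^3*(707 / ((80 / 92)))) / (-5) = -16261 / 800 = -20.33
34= 34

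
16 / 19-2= -22 / 19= -1.16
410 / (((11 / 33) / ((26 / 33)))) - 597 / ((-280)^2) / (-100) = 83574406567 / 86240000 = 969.09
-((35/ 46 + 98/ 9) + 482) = -204371/ 414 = -493.65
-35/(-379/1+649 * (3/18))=42/325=0.13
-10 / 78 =-5 / 39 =-0.13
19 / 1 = 19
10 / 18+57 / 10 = 563 / 90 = 6.26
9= 9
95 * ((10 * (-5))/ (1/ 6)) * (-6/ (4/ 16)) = 684000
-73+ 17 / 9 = -640 / 9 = -71.11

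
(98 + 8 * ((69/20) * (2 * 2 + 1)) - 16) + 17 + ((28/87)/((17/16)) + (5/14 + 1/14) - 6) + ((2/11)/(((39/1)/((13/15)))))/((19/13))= 7521318386/32456655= 231.73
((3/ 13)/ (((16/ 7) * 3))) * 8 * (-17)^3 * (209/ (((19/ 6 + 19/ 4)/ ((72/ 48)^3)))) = -30642381/ 260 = -117855.31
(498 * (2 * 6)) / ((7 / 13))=77688 / 7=11098.29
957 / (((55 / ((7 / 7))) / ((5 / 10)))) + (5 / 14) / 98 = 59707 / 6860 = 8.70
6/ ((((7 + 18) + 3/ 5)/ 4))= 15/ 16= 0.94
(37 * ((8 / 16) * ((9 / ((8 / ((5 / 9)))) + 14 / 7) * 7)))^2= 29582721 / 256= 115557.50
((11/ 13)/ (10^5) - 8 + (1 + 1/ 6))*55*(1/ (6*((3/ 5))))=-293149637/ 2808000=-104.40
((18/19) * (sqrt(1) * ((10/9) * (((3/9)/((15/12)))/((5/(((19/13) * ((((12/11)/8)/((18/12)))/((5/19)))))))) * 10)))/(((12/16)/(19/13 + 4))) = 172672/83655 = 2.06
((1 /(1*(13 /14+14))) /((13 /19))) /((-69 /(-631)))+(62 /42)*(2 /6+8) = 2734489 /207207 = 13.20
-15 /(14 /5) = -75 /14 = -5.36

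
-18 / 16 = -9 / 8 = -1.12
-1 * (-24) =24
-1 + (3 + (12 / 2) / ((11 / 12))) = 94 / 11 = 8.55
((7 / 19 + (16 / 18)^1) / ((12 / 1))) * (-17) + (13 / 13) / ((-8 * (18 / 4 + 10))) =-26627 / 14877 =-1.79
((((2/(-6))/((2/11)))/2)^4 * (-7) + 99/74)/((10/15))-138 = -73350931/511488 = -143.41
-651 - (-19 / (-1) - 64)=-606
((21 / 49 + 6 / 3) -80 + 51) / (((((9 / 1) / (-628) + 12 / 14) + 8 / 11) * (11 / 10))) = -1168080 / 75923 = -15.39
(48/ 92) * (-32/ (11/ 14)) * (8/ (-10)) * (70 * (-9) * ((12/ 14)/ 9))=-258048/ 253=-1019.95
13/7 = 1.86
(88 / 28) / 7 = 22 / 49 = 0.45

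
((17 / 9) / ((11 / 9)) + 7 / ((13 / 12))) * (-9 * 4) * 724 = -29843280 / 143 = -208694.27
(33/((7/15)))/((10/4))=198/7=28.29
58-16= 42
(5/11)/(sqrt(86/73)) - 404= -404+5 * sqrt(6278)/946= -403.58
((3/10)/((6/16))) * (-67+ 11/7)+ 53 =23/35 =0.66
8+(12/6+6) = 16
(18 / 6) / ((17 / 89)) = 267 / 17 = 15.71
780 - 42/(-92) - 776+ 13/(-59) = 11497/2714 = 4.24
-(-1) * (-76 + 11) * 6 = -390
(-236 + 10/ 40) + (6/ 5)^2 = -23431/ 100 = -234.31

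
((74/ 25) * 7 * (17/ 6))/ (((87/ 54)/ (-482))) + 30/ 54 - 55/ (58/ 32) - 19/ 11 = -43547456/ 2475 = -17594.93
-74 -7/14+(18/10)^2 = -3563/50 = -71.26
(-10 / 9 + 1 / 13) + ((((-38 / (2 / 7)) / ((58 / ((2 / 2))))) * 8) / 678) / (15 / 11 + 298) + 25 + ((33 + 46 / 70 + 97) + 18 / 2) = 7230462357806 / 44189804295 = 163.62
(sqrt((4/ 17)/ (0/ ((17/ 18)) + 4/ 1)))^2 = 1/ 17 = 0.06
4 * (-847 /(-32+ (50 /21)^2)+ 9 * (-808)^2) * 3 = 204689653317 /2903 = 70509698.01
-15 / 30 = -0.50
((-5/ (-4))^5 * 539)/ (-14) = -240625/ 2048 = -117.49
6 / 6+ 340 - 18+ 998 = 1321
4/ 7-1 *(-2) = 18/ 7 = 2.57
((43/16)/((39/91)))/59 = 301/2832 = 0.11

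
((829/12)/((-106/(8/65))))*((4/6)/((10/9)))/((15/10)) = -1658/51675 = -0.03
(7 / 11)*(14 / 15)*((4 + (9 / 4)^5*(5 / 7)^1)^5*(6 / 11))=29470217235429000970421317 / 482729585058775040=61049121.80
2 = 2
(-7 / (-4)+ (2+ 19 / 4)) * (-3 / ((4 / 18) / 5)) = -2295 / 4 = -573.75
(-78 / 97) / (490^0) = -78 / 97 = -0.80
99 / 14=7.07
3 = 3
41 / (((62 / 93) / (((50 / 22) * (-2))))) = -3075 / 11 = -279.55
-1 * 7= -7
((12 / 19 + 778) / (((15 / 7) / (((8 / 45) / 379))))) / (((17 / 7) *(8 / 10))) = 1449812 / 16526295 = 0.09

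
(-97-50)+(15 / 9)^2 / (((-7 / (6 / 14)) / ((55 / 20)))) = -86711 / 588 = -147.47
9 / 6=3 / 2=1.50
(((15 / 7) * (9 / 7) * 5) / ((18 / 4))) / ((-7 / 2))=-300 / 343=-0.87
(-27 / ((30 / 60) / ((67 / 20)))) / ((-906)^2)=-201 / 912040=-0.00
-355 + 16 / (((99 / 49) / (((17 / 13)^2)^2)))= -938295881 / 2827539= -331.84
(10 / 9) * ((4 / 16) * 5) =1.39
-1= -1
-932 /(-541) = 932 /541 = 1.72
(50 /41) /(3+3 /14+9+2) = 0.09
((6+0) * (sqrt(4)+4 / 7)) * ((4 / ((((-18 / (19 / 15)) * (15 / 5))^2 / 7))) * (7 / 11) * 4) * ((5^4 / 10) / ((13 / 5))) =505400 / 34749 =14.54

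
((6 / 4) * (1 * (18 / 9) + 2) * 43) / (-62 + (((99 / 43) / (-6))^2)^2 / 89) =-1256040136992 / 301837916767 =-4.16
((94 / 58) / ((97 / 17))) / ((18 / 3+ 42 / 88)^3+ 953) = 68062016 / 293478818801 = 0.00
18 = 18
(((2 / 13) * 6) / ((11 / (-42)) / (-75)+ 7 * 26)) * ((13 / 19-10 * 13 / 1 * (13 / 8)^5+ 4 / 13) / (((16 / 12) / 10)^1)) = -422209110605625 / 7540333039616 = -55.99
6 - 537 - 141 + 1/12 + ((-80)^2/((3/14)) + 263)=117831/4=29457.75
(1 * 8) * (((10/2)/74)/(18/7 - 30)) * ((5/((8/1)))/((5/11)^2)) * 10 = -4235/7104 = -0.60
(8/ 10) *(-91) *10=-728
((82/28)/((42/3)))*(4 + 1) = 205/196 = 1.05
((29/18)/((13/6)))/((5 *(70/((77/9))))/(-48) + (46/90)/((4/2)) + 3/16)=-76560/42133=-1.82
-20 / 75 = -0.27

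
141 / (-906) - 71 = -21489 / 302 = -71.16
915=915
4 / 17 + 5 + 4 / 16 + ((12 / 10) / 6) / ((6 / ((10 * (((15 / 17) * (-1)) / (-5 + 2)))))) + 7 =151 / 12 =12.58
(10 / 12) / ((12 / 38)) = 95 / 36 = 2.64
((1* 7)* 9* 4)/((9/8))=224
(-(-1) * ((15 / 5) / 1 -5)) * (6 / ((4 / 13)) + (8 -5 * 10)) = 45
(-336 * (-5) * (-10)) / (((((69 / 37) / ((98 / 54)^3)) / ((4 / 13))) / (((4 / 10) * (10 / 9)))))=-390029964800 / 52966953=-7363.65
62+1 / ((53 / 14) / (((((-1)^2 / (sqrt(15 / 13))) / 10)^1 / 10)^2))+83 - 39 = 106.00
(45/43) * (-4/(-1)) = 180/43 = 4.19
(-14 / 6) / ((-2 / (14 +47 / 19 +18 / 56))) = 19.59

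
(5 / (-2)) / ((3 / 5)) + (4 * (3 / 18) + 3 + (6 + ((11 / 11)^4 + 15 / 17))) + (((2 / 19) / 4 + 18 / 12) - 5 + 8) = 7693 / 646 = 11.91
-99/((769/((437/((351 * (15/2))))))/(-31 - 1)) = 307648/449865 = 0.68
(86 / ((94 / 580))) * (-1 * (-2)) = 49880 / 47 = 1061.28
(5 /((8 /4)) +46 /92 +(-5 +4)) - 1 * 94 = -92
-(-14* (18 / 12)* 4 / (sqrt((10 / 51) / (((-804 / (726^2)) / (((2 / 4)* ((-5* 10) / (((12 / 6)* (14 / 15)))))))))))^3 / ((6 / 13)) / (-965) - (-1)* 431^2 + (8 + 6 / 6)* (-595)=180406 - 2275302848* sqrt(47838) / 26711818203125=180405.98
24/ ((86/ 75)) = 900/ 43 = 20.93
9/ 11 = 0.82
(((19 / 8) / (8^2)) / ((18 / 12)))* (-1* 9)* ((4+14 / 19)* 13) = -1755 / 128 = -13.71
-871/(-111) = 871/111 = 7.85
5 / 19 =0.26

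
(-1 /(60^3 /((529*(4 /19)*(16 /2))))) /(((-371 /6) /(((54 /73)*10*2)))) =12696 /12864425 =0.00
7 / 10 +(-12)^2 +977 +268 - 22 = 13677 / 10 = 1367.70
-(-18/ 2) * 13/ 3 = 39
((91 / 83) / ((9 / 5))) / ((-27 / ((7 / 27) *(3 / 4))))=-3185 / 726084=-0.00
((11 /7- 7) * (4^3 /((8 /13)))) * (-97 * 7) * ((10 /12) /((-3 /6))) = -1916720 /3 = -638906.67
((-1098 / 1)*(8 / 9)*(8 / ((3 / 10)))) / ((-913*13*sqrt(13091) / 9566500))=741760000*sqrt(13091) / 462891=183345.85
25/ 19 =1.32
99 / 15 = 33 / 5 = 6.60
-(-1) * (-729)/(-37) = 729/37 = 19.70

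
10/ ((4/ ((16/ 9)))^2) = 160/ 81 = 1.98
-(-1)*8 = 8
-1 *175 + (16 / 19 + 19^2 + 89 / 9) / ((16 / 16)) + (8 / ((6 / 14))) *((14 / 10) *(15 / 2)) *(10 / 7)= 81521 / 171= 476.73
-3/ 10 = -0.30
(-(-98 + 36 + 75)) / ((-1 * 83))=13 / 83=0.16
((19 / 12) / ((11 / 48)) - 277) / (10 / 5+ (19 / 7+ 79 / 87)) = -1809339 / 37664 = -48.04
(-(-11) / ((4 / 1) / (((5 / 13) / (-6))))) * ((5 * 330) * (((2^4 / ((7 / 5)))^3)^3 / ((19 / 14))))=-712843177193.58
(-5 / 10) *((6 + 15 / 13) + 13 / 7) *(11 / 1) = -4510 / 91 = -49.56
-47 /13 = -3.62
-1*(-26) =26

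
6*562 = 3372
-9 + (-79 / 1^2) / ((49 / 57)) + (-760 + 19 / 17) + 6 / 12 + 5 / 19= -27191329 / 31654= -859.02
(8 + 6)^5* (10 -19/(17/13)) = -41412448/17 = -2436026.35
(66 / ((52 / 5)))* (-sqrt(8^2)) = -660 / 13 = -50.77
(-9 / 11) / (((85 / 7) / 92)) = -5796 / 935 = -6.20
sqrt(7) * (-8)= -8 * sqrt(7)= -21.17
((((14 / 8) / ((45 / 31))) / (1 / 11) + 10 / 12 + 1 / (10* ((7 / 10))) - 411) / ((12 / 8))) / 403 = -499921 / 761670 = -0.66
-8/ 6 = -1.33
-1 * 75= -75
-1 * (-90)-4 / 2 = 88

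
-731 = -731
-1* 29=-29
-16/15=-1.07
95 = 95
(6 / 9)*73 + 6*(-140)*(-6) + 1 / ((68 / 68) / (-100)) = 14966 / 3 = 4988.67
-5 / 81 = -0.06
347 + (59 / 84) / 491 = 347.00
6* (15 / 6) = 15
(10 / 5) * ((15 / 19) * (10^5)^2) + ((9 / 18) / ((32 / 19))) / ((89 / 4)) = 427200000000361 / 27056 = 15789473684.22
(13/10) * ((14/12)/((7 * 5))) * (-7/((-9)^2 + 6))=-91/26100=-0.00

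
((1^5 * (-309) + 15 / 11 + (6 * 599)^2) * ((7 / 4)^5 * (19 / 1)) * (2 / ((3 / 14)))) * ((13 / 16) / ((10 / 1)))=344066535474753 / 112640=3054567964.09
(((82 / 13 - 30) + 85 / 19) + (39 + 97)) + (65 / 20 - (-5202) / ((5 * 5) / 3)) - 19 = 17914203 / 24700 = 725.27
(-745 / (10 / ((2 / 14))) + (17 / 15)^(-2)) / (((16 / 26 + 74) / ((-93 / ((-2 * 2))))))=-48252399 / 15698480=-3.07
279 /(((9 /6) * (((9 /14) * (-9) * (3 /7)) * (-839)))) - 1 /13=11029 /883467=0.01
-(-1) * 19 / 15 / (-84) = -19 / 1260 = -0.02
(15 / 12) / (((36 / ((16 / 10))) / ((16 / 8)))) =1 / 9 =0.11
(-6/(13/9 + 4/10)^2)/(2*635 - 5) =-0.00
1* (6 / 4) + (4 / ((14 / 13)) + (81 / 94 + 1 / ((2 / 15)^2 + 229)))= 103080496 / 16953041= 6.08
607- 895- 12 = -300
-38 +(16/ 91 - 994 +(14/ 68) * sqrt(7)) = -93896/ 91 +7 * sqrt(7)/ 34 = -1031.28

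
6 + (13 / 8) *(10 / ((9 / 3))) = 137 / 12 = 11.42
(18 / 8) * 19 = 171 / 4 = 42.75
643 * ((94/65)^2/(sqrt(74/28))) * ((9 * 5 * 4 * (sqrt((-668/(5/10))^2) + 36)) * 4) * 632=709414991566848 * sqrt(518)/31265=516424465543.75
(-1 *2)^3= -8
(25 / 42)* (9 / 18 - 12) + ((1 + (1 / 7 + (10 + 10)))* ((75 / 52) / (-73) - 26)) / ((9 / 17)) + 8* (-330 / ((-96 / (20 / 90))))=-27631489 / 26572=-1039.87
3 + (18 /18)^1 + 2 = 6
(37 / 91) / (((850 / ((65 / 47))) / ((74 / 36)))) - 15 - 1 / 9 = -15211591 / 1006740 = -15.11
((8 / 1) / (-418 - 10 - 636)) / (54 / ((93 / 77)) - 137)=31 / 380513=0.00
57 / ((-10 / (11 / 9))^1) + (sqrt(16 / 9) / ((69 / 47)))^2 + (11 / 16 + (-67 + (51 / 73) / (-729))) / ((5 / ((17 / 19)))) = -256864672159 / 14263575120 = -18.01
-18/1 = -18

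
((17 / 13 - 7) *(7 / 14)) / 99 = -37 / 1287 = -0.03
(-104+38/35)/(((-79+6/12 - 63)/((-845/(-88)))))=304369/43582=6.98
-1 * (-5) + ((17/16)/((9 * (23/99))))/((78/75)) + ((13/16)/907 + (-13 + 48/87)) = -1751294045/251667104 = -6.96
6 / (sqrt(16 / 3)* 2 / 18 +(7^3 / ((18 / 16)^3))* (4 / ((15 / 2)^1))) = 5761082880 / 123363425749 - 13286025* sqrt(3) / 246726851498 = 0.05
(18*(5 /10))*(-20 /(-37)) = 180 /37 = 4.86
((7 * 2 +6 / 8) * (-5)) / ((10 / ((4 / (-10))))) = 59 / 20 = 2.95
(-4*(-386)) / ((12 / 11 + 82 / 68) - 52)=-31.06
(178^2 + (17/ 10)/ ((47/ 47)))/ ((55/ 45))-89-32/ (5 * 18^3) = 25835.66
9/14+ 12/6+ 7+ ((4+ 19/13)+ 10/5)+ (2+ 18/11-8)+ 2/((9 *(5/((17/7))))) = 1157539/90090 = 12.85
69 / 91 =0.76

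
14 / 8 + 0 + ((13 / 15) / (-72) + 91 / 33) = 53407 / 11880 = 4.50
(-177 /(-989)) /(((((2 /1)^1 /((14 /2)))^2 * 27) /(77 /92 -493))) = -338247 /8464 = -39.96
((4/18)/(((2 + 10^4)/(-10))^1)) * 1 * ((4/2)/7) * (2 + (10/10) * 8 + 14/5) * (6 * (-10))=5120/105021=0.05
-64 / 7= -9.14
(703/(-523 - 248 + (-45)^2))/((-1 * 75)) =-37/4950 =-0.01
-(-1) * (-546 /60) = -91 /10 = -9.10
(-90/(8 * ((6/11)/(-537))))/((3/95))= 2805825/8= 350728.12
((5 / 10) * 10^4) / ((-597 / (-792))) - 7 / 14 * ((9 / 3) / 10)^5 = 263999951643 / 39800000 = 6633.16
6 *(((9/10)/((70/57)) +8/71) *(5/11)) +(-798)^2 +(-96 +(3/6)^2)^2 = 282523349807/437360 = 645974.37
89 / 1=89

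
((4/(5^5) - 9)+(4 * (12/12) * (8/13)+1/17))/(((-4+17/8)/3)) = 35792928/3453125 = 10.37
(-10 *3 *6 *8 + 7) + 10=-1423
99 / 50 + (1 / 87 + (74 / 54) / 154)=3015142 / 1507275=2.00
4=4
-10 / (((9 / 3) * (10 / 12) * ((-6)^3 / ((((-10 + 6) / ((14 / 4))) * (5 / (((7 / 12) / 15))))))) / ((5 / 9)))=-2000 / 1323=-1.51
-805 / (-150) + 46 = 1541 / 30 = 51.37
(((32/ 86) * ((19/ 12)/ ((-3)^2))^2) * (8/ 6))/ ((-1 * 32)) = -361/ 752328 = -0.00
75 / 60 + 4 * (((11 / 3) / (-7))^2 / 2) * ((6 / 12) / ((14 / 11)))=18097 / 12348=1.47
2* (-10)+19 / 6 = -16.83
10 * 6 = 60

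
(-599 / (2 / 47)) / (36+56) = -153.01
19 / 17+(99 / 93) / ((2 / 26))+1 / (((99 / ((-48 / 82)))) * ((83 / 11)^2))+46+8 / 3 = 9470311212 / 148850623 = 63.62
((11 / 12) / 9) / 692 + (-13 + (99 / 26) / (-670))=-4232980451 / 325475280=-13.01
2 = 2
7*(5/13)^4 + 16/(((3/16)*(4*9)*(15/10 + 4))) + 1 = 1.58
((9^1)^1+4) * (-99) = -1287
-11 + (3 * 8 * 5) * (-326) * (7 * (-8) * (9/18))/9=365087/3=121695.67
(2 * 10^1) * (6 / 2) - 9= 51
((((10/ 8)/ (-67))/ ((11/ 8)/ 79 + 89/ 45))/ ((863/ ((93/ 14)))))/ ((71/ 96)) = -158695200/ 1630625690491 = -0.00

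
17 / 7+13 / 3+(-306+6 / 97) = -609422 / 2037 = -299.18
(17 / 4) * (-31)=-527 / 4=-131.75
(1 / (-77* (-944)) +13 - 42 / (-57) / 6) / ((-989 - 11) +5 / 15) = -54370681 / 4141834928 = -0.01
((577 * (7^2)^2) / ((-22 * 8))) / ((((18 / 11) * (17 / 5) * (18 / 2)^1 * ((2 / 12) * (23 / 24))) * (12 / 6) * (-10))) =1385377 / 28152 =49.21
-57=-57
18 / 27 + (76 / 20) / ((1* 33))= 43 / 55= 0.78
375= 375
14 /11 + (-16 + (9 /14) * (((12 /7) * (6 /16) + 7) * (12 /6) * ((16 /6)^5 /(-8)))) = -2624822 /14553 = -180.36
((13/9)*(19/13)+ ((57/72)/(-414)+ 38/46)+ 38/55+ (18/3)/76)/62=38470937/643753440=0.06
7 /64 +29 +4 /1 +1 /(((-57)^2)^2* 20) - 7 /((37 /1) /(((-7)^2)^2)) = -421.13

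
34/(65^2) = 34/4225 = 0.01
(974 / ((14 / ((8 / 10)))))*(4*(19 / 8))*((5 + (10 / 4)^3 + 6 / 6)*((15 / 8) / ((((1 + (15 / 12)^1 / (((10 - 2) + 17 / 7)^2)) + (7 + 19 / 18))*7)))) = 230323446027 / 681867928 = 337.78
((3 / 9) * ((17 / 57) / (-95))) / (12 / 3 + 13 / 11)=-187 / 925965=-0.00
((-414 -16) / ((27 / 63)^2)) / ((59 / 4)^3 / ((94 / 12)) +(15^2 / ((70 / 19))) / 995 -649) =8828633408 / 902329731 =9.78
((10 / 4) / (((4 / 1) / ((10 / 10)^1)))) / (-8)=-5 / 64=-0.08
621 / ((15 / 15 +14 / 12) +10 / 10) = 196.11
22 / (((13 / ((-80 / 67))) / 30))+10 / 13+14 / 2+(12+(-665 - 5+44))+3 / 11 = -491268 / 737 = -666.58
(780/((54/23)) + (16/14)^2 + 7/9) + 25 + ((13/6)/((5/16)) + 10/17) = 4583512/12495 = 366.83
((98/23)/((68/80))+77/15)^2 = 3541083049/34398225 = 102.94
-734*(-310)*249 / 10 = 5665746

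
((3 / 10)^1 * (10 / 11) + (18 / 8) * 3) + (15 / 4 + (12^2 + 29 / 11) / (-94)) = 433 / 47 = 9.21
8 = 8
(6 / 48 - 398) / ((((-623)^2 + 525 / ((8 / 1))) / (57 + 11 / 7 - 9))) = -1104501 / 21738899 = -0.05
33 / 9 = 11 / 3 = 3.67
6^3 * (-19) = -4104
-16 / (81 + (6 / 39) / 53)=-11024 / 55811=-0.20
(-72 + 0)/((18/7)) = -28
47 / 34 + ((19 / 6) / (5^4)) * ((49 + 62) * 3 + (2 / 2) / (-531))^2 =10123772171057 / 17975013750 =563.21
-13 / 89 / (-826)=13 / 73514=0.00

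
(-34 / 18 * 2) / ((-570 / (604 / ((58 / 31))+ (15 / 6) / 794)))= 28082113 / 13124820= 2.14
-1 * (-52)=52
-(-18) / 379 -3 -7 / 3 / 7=-3736 / 1137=-3.29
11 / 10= 1.10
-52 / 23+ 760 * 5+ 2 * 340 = 102988 / 23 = 4477.74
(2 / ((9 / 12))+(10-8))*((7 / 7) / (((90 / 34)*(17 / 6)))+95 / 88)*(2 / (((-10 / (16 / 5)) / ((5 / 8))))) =-11207 / 4950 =-2.26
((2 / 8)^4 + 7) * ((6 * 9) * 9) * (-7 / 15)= -1016631 / 640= -1588.49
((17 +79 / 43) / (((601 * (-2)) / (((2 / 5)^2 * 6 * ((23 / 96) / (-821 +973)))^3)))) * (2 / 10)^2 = -985527 / 453778270720000000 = -0.00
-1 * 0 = 0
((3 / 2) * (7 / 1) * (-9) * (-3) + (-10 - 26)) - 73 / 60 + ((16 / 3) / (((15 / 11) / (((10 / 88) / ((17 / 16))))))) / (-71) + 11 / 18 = 17879669 / 72420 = 246.89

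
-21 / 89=-0.24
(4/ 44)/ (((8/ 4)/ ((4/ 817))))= 2/ 8987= 0.00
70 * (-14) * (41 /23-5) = 72520 /23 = 3153.04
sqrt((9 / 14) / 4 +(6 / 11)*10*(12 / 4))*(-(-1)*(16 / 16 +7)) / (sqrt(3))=18.78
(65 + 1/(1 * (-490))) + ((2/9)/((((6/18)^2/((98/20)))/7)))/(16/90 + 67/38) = 163186771/1626310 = 100.34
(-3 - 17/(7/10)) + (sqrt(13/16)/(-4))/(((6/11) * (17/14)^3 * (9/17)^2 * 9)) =-191/7 - 3773 * sqrt(13)/148716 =-27.38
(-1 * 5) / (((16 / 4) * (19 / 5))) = -25 / 76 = -0.33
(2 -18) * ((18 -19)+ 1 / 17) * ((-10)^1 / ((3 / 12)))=-10240 / 17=-602.35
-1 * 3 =-3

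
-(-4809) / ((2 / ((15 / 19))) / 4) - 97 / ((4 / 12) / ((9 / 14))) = 1970019 / 266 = 7406.09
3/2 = 1.50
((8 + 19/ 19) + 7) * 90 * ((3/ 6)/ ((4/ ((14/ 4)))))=630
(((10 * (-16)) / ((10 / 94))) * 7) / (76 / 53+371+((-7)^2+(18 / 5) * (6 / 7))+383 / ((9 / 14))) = -10.32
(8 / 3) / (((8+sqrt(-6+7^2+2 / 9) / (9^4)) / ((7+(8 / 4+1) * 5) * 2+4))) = 396718580736 / 24794910907 - 2519424 * sqrt(389) / 24794910907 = 16.00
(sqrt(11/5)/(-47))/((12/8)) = -2* sqrt(55)/705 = -0.02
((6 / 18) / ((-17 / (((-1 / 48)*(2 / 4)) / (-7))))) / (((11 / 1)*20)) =-1 / 7539840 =-0.00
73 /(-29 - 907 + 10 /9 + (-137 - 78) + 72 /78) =-8541 /134429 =-0.06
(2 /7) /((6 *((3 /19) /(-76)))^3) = -752734096 /5103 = -147508.15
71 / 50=1.42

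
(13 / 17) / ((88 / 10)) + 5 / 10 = 439 / 748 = 0.59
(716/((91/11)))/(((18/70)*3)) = 39380/351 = 112.19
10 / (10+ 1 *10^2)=1 / 11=0.09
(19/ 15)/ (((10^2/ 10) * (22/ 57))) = 0.33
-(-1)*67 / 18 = 67 / 18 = 3.72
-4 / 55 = -0.07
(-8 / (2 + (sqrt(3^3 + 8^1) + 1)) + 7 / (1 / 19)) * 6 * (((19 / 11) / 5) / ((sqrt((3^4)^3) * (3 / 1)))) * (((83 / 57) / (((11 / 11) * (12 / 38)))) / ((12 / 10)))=2745557 / 5629338 - 3154 * sqrt(35) / 2814669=0.48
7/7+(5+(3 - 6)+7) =10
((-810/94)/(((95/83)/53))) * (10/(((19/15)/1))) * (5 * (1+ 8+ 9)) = -4810306500/16967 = -283509.55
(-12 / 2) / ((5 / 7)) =-42 / 5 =-8.40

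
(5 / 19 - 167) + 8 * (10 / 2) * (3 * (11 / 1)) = 21912 / 19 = 1153.26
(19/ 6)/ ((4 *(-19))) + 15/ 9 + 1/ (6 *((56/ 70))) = 11/ 6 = 1.83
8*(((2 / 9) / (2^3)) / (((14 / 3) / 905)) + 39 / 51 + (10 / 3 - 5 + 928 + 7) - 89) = 2428985 / 357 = 6803.88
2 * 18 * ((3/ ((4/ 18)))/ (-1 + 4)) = 162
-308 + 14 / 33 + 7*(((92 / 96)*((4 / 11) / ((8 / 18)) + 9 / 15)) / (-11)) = -308.44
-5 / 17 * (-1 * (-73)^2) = 26645 / 17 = 1567.35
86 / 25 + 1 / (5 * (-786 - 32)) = 70343 / 20450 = 3.44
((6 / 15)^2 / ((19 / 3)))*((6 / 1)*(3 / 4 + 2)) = 198 / 475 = 0.42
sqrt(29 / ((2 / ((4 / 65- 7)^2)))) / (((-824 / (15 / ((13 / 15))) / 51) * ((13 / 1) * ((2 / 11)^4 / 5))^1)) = -9961.09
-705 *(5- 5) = 0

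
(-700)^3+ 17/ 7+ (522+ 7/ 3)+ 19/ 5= -36014944291/ 105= -342999469.44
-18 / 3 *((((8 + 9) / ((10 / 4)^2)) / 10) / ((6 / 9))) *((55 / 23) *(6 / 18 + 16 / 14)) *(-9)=313038 / 4025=77.77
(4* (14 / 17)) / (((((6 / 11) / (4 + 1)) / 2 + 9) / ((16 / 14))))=1760 / 4233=0.42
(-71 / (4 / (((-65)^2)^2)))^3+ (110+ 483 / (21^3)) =-897788246197285903620846503263 / 28224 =-31809390809144200099944960.00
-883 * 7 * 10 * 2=-123620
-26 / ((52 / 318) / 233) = -37047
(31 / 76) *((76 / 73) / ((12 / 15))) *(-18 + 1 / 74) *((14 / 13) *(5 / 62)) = -232925 / 280904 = -0.83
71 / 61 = 1.16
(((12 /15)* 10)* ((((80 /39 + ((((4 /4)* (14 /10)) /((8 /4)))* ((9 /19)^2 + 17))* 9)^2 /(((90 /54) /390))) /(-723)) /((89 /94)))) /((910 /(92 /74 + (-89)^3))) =1188246791359725786428816 /45881667094297125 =25898073.60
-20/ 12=-5/ 3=-1.67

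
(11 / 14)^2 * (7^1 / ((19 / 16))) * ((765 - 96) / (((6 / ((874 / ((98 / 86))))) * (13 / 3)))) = 320234244 / 4459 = 71817.50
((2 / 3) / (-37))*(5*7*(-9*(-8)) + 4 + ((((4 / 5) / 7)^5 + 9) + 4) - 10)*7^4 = -88481852766 / 809375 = -109321.21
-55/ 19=-2.89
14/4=7/2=3.50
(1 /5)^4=1 /625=0.00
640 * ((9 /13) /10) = 576 /13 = 44.31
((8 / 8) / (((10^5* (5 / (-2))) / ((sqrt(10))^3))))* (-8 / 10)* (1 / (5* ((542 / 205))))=41* sqrt(10) / 16937500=0.00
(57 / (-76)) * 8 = -6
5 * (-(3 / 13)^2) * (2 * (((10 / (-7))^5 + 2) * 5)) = 29873700 / 2840383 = 10.52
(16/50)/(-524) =-0.00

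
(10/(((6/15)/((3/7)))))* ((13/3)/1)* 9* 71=207675/7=29667.86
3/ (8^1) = 3/ 8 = 0.38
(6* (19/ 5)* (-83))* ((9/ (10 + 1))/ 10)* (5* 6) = -4644.98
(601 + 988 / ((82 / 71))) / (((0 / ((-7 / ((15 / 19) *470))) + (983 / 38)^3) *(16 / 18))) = 3686266665 / 38944345567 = 0.09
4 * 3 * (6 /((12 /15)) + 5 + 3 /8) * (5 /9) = 515 /6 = 85.83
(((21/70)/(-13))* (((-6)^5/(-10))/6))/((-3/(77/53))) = 24948/17225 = 1.45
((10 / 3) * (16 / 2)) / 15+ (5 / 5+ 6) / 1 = 79 / 9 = 8.78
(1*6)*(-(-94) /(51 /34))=376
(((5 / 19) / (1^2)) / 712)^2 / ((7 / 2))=25 / 640523744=0.00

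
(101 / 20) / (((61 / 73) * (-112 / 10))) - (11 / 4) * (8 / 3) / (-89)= -1667983 / 3648288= -0.46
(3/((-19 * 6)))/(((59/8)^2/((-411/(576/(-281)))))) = -38497/396834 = -0.10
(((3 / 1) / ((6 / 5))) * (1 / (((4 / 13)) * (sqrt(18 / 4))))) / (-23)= -65 * sqrt(2) / 552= -0.17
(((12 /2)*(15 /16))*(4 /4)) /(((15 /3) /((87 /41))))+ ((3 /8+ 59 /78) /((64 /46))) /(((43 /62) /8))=11.77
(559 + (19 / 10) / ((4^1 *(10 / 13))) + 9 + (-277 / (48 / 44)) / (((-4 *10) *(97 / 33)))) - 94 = 476.78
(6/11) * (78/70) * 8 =1872/385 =4.86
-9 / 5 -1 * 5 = -34 / 5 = -6.80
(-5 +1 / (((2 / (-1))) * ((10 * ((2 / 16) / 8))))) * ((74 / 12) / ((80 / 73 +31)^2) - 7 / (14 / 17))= 5735385983 / 82344735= 69.65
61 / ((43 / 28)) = 1708 / 43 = 39.72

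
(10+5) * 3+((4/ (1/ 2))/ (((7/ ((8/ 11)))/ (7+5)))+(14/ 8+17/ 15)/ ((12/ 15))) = 216505/ 3696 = 58.58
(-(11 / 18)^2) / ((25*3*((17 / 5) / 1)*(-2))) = 121 / 165240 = 0.00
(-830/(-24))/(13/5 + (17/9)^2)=56025/9992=5.61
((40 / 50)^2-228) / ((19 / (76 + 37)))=-642292 / 475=-1352.19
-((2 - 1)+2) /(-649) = 3 /649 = 0.00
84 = 84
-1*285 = -285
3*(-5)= -15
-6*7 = -42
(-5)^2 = 25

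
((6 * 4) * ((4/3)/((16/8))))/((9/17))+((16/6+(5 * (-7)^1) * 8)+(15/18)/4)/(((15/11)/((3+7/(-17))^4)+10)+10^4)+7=37.19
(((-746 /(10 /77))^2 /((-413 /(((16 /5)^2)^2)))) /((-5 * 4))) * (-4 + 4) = 0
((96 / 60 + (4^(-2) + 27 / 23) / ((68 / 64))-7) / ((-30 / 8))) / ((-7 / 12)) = -132512 / 68425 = -1.94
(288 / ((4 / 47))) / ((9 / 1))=376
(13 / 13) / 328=1 / 328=0.00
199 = 199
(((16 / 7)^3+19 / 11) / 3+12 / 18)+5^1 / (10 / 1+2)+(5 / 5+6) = 572273 / 45276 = 12.64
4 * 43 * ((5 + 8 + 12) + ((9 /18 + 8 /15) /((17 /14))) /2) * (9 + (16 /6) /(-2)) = 25648726 /765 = 33527.75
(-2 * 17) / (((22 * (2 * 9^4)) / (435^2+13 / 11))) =-17692648 / 793881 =-22.29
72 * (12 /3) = 288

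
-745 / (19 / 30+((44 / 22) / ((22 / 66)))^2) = -22350 / 1099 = -20.34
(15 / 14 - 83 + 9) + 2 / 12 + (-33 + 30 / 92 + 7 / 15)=-507001 / 4830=-104.97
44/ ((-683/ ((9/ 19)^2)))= -3564/ 246563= -0.01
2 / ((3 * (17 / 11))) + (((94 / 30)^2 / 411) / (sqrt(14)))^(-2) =6105968049232 / 248863731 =24535.39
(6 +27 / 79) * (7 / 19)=3507 / 1501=2.34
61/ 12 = 5.08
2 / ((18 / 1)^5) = 1 / 944784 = 0.00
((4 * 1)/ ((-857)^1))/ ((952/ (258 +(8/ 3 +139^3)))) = -8057639/ 611898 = -13.17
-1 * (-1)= 1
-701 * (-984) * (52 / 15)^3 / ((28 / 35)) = 8082429056 / 225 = 35921906.92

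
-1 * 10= -10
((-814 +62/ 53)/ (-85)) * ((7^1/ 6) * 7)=78.10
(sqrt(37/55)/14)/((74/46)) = 23 * sqrt(2035)/28490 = 0.04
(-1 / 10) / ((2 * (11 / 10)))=-1 / 22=-0.05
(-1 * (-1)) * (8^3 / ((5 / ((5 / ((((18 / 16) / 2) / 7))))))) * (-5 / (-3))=286720 / 27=10619.26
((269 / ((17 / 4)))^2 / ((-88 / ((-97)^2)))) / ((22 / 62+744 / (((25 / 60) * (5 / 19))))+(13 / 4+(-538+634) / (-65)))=-54876078709400 / 869559941481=-63.11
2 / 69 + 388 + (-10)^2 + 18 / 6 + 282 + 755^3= 29695505714 / 69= 430369648.03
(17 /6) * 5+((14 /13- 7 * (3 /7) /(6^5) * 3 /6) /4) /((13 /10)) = 14.37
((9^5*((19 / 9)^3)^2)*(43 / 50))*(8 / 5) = 8091891532 / 1125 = 7192792.47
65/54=1.20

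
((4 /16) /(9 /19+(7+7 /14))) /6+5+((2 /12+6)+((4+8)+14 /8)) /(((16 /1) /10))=17.45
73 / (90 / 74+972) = 2701 / 36009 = 0.08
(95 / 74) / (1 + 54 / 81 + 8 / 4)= 285 / 814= 0.35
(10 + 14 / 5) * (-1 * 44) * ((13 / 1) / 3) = -36608 / 15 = -2440.53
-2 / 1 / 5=-2 / 5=-0.40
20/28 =5/7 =0.71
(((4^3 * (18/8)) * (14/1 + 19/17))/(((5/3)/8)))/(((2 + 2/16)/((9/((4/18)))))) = 287774208/1445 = 199151.70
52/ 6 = 26/ 3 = 8.67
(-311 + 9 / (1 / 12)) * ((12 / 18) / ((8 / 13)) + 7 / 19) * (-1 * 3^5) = 5442633 / 76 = 71613.59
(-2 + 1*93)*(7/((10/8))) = 2548/5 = 509.60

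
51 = 51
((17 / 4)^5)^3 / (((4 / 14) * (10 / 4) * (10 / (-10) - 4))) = -20036961360568710551 / 26843545600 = -746434977.67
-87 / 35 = -2.49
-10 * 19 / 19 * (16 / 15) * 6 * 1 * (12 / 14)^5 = -497664 / 16807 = -29.61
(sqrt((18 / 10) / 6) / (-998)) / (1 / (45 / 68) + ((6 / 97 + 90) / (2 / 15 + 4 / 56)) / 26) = -0.00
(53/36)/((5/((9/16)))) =53/320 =0.17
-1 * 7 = -7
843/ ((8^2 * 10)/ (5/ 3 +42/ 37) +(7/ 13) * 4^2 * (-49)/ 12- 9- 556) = -2.27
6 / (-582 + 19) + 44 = 24766 / 563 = 43.99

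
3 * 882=2646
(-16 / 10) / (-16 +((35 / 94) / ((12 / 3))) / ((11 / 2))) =0.10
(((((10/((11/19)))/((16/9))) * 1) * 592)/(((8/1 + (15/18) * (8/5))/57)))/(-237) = -1803195/12166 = -148.22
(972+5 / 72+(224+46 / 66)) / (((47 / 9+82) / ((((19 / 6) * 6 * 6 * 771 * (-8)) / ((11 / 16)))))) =-1332949777056 / 94985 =-14033266.06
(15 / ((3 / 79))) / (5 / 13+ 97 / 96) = 492960 / 1741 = 283.15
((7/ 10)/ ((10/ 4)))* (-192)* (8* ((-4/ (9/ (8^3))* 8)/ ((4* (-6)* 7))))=-1048576/ 225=-4660.34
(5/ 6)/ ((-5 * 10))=-1/ 60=-0.02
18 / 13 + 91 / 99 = 2965 / 1287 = 2.30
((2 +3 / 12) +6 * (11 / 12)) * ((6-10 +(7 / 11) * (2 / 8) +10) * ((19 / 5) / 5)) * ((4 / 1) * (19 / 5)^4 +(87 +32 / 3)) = 278850721763 / 8250000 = 33800.09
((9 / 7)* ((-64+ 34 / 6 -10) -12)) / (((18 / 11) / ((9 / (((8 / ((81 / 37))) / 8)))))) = -644193 / 518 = -1243.62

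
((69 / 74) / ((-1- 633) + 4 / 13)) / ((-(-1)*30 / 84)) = -2093 / 508010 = -0.00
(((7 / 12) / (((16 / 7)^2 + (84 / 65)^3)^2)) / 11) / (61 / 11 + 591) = 1267565294734375 / 777181725206288891904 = 0.00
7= 7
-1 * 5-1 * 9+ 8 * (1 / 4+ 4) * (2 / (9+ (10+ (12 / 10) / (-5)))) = -10.38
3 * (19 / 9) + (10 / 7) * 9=19.19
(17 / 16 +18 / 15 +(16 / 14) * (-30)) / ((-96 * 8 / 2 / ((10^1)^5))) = 11208125 / 1344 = 8339.38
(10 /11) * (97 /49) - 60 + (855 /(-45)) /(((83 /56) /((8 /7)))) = -3259134 /44737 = -72.85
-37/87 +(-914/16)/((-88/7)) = 252265/61248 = 4.12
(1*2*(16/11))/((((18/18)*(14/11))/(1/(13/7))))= 1.23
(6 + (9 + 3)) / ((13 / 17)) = 306 / 13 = 23.54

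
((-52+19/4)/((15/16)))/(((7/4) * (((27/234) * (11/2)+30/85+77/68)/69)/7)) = -30741984/4685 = -6561.79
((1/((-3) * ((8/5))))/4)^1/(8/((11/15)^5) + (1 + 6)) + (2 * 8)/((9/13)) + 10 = 33.11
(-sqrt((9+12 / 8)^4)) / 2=-441 / 8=-55.12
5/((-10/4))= -2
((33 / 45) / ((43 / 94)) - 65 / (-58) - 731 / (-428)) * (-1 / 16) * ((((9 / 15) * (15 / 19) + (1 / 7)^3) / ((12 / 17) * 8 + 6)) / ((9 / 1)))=-936689342513 / 743784098460480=-0.00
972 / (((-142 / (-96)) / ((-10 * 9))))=-4199040 / 71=-59141.41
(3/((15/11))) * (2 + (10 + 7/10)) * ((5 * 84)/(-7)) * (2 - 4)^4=-134112/5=-26822.40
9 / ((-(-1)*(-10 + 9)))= -9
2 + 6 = 8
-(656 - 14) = -642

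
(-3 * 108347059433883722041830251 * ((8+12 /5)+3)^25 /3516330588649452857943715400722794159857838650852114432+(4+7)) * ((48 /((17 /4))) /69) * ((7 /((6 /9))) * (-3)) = -634363315703383227600407367939343071822255785479983644752894755417443008227 /12804616802948862942457131312066805702675272826880000000000000000000000000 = -49.54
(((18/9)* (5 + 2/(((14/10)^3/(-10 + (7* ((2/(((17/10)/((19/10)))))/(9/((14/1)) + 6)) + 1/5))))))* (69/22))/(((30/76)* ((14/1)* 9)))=-412091/7669431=-0.05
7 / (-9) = -7 / 9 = -0.78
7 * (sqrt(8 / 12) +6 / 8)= 21 / 4 +7 * sqrt(6) / 3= 10.97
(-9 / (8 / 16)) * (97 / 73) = -1746 / 73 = -23.92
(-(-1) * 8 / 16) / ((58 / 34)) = 17 / 58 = 0.29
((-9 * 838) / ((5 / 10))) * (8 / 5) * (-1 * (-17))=-2051424 / 5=-410284.80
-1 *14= -14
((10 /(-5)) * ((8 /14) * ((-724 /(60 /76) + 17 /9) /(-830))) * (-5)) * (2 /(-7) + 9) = 10048652 /183015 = 54.91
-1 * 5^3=-125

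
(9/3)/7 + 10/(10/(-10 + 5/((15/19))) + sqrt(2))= -1509/329 - 605 *sqrt(2)/329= -7.19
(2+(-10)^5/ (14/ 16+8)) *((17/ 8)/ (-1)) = 6798793/ 284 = 23939.41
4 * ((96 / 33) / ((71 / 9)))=1152 / 781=1.48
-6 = -6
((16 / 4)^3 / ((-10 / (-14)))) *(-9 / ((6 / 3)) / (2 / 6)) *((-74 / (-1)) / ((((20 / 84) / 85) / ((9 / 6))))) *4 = -958656384 / 5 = -191731276.80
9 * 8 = 72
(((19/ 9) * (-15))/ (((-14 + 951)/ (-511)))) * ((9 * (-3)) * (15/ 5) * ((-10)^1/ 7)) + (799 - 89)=2708.35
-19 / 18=-1.06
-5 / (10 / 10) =-5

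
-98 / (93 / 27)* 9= -7938 / 31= -256.06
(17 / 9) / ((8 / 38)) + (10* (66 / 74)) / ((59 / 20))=942709 / 78588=12.00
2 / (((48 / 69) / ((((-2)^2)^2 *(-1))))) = -46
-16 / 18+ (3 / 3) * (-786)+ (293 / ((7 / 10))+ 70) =-18794 / 63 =-298.32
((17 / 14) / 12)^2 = 289 / 28224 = 0.01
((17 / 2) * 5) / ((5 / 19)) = 323 / 2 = 161.50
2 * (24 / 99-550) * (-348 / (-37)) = -4208944 / 407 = -10341.39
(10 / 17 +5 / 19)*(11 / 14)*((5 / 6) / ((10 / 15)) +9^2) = 142175 / 2584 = 55.02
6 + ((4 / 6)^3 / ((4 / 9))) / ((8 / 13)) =85 / 12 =7.08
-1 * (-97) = 97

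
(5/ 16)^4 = 625/ 65536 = 0.01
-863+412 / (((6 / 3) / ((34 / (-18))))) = -11269 / 9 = -1252.11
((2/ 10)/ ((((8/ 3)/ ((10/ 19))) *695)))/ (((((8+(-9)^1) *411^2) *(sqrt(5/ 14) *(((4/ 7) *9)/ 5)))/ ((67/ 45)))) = -469 *sqrt(70)/ 4818099898800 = -0.00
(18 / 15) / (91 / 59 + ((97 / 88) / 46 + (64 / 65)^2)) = 1210878240 / 2558790347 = 0.47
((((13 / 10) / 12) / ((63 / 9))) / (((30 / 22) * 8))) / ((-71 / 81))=-0.00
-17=-17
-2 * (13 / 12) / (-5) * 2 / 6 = 13 / 90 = 0.14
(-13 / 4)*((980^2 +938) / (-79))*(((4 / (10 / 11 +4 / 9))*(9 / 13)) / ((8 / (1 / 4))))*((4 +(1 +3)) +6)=2997932553 / 84688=35399.73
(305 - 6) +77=376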